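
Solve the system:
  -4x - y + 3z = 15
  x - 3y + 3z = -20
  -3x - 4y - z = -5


Using Cramer's rule. Expand each determinant along the first row.
D  = (-4)*[(-3)*(-1) - 3*(-4)] - (-1)*[1*(-1) - 3*(-3)] + 3*[1*(-4) - (-3)*(-3)]
  = (-4)*(15) - (-1)*(8) + 3*(-13) = -91
Dx = 15*[(-3)*(-1) - 3*(-4)] - (-1)*[(-20)*(-1) - 3*(-5)] + 3*[(-20)*(-4) - (-3)*(-5)]
  = 15*(15) - (-1)*(35) + 3*(65) = 455
Dy = (-4)*[(-20)*(-1) - 3*(-5)] - 15*[1*(-1) - 3*(-3)] + 3*[1*(-5) - (-20)*(-3)]
  = (-4)*(35) - 15*(8) + 3*(-65) = -455
Dz = (-4)*[(-3)*(-5) - (-20)*(-4)] - (-1)*[1*(-5) - (-20)*(-3)] + 15*[1*(-4) - (-3)*(-3)]
  = (-4)*(-65) - (-1)*(-65) + 15*(-13) = 0
x = Dx/D = 455/-91 = -5, y = Dy/D = -455/-91 = 5, z = Dz/D = 0/-91 = 0
Check eq1: (-4)(-5) + (-1)(5) + (3)(0) = 15 = 15 ✓
Check eq2: (1)(-5) + (-3)(5) + (3)(0) = -20 = -20 ✓
Check eq3: (-3)(-5) + (-4)(5) + (-1)(0) = -5 = -5 ✓

x = -5, y = 5, z = 0


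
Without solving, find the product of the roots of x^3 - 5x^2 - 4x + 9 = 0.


By Vieta's formulas for x^3 + bx^2 + cx + d = 0:
  r1 + r2 + r3 = -b/a = 5
  r1*r2 + r1*r3 + r2*r3 = c/a = -4
  r1*r2*r3 = -d/a = -9


Product = -9


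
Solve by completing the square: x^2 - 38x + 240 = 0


Start: x^2 - 38x + 240 = 0
Move constant: x^2 - 38x = -240
Half of -38 is -19, squared is 361
Add 361 to both sides: x^2 - 38x + 361 = 121
(x - 19)^2 = 121
x - 19 = ±11
x = 19 + 11 = 30 or x = 19 - 11 = 8

x = 8, x = 30


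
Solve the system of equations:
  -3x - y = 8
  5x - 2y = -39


Using Cramer's rule:
Determinant D = (-3)(-2) - (5)(-1) = 6 + 5 = 11
Dx = (8)(-2) - (-39)(-1) = -16 - 39 = -55
Dy = (-3)(-39) - (5)(8) = 117 - 40 = 77
x = Dx/D = -55/11 = -5
y = Dy/D = 77/11 = 7

x = -5, y = 7


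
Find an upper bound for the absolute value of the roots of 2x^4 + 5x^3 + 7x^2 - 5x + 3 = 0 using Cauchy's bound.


Cauchy's bound: all roots r satisfy |r| <= 1 + max(|a_i/a_n|) for i = 0,...,n-1
where a_n is the leading coefficient.

Coefficients: [2, 5, 7, -5, 3]
Leading coefficient a_n = 2
Ratios |a_i/a_n|: 5/2, 7/2, 5/2, 3/2
Maximum ratio: 7/2
Cauchy's bound: |r| <= 1 + 7/2 = 9/2

Upper bound = 9/2


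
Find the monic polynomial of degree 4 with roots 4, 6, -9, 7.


A monic polynomial with roots 4, 6, -9, 7 is:
p(x) = (x - 4)(x - 6)(x + 9)(x - 7)
After multiplying by (x - 4): x - 4
After multiplying by (x - 6): x^2 - 10x + 24
After multiplying by (x + 9): x^3 - x^2 - 66x + 216
After multiplying by (x - 7): x^4 - 8x^3 - 59x^2 + 678x - 1512

x^4 - 8x^3 - 59x^2 + 678x - 1512


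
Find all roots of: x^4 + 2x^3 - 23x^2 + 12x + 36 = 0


Let p(x) = x^4 + 2x^3 - 23x^2 + 12x + 36. By the rational root theorem (leading coefficient 1), any rational root is an integer divisor of 36: try ±1, ±2, ... in turn.
Test x = 1: value = 28 ≠ 0.
Test x = -1: value = 0 ✓, so (x + 1) is a factor.
Synthetic division by (x + 1): bring down 1; 1(-1) + 2 = 1; 1(-1) - 23 = -24; (-24)(-1) + 12 = 36; 36(-1) + 36 = 0 → quotient x^3 + x^2 - 24x + 36, remainder 0.
Continue with the quotient x^3 + x^2 - 24x + 36 (candidates must divide 36; re-test x = -1 first in case it repeats).
Test x = -1: value = 60 ≠ 0.
Test x = 2: value = 0 ✓, so (x - 2) is a factor.
Synthetic division by (x - 2): bring down 1; 1(2) + 1 = 3; 3(2) - 24 = -18; (-18)(2) + 36 = 0 → quotient x^2 + 3x - 18, remainder 0.
Solve the quadratic x^2 + 3x - 18 = 0: discriminant = 3^2 - 4(1)(-18) = 9 + 72 = 81.
sqrt(81) = 9, so x = (-3 ± 9)/2: x = 3 or x = -6.
Collecting all roots found:

x = -6, x = -1, x = 2, x = 3


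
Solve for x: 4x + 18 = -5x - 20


Starting with: 4x + 18 = -5x - 20
Move all x terms to left: (4 + 5)x = -20 - 18
Simplify: 9x = -38
Divide both sides by 9: x = -38/9

x = -38/9


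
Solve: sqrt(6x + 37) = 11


Square both sides: 6x + 37 = 11^2 = 121
6x = 121 - 37 = 84
x = 14
Check: sqrt(6*14 + 37) = sqrt(121) = 11 ✓

x = 14


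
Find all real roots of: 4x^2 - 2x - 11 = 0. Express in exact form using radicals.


Using the quadratic formula: x = (-b ± sqrt(b^2 - 4ac)) / (2a)
Here a = 4, b = -2, c = -11
Discriminant = b^2 - 4ac = (-2)^2 - 4(4)(-11) = 4 + 176 = 180
Since discriminant = 180 > 0, there are two real roots.
x = (2 ± 6*sqrt(5)) / 8
Simplifying: x = (1 ± 3*sqrt(5)) / 4
Numerically: x ≈ 1.9271 or x ≈ -1.4271

x = (1 + 3*sqrt(5)) / 4 or x = (1 - 3*sqrt(5)) / 4


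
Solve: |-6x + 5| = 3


An absolute value equation |expr| = 3 gives two cases:
Case 1: -6x + 5 = 3
  -6x = -2, so x = 1/3
Case 2: -6x + 5 = -3
  -6x = -8, so x = 4/3

x = 1/3, x = 4/3


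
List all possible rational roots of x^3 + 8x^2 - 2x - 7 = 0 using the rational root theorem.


Rational root theorem: possible roots are ±p/q where:
  p divides the constant term (-7): p ∈ {1, 7}
  q divides the leading coefficient (1): q ∈ {1}

All possible rational roots: -7, -1, 1, 7

-7, -1, 1, 7


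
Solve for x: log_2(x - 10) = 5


Convert to exponential form: x - 10 = 2^5 = 32
x = 32 + 10 = 42
Check: log_2(42 - 10) = log_2(32) = log_2(32) = 5 ✓

x = 42


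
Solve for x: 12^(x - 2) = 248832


Express both sides with the same base.
248832 = 12^5
Since the bases match, equate exponents: x - 2 = 5
So x = 5 - (-2) = 7

x = 7


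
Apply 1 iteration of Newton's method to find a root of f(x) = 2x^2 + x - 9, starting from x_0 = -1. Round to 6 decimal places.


Newton's method: x_(n+1) = x_n - f(x_n)/f'(x_n)
f(x) = 2x^2 + x - 9
f'(x) = 4x + 1

Iteration 1:
  f(-1.000000) = -8.000000
  f'(-1.000000) = -3.000000
  x_1 = -1.000000 - (-8.000000)/(-3.000000) = -3.666667

x_1 = -3.666667


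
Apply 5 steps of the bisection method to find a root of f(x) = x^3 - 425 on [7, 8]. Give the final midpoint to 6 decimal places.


f(x) = x^3 - 425
f(7) = -82 < 0
f(8) = 87 > 0

Step 1: midpoint = (7.000000 + 8.000000)/2 = 7.500000
  f(7.500000) = -3.125000
  f(mid) < 0, so root is in [7.500000, 8.000000]

Step 2: midpoint = (7.500000 + 8.000000)/2 = 7.750000
  f(7.750000) = 40.484375
  f(mid) > 0, so root is in [7.500000, 7.750000]

Step 3: midpoint = (7.500000 + 7.750000)/2 = 7.625000
  f(7.625000) = 18.322266
  f(mid) > 0, so root is in [7.500000, 7.625000]

Step 4: midpoint = (7.500000 + 7.625000)/2 = 7.562500
  f(7.562500) = 7.510010
  f(mid) > 0, so root is in [7.500000, 7.562500]

Step 5: midpoint = (7.500000 + 7.562500)/2 = 7.531250
  f(7.531250) = 2.170441
  f(mid) > 0, so root is in [7.500000, 7.531250]

midpoint = 7.531250


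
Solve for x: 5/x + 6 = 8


Subtract 6 from both sides: 5/x = 2
Multiply both sides by x: 5 = 2 * x
Divide by 2: x = 5/2

x = 5/2


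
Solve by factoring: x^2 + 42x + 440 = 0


We need two numbers that multiply to 440 and add to 42.
Those numbers are 22 and 20 (since 22 * 20 = 440 and 22 + 20 = 42).
So x^2 + 42x + 440 = (x + 22)(x + 20) = 0
Setting each factor to zero: x = -22 or x = -20

x = -22, x = -20


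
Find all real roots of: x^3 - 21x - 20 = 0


Let p(x) = x^3 - 21x - 20. By the rational root theorem (leading coefficient 1), any rational root is an integer divisor of 20: try ±1, ±2, ... in turn.
Test x = 1: value = -40 ≠ 0.
Test x = -1: value = 0 ✓, so (x + 1) is a factor.
Synthetic division by (x + 1): bring down 1; 1(-1) + 0 = -1; (-1)(-1) - 21 = -20; (-20)(-1) - 20 = 0 → quotient x^2 - x - 20, remainder 0.
Solve the quadratic x^2 - x - 20 = 0: discriminant = (-1)^2 - 4(1)(-20) = 1 + 80 = 81.
sqrt(81) = 9, so x = (1 ± 9)/2: x = 5 or x = -4.

x = -4, x = -1, x = 5


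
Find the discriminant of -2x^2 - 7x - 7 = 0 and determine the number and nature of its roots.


For ax^2 + bx + c = 0, discriminant D = b^2 - 4ac
Here a = -2, b = -7, c = -7
D = (-7)^2 - 4(-2)(-7) = 49 - 56 = -7

D = -7 < 0
The equation has no real roots (2 complex conjugate roots).

Discriminant = -7, no real roots (2 complex conjugate roots)


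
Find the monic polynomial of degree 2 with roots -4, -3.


A monic polynomial with roots -4, -3 is:
p(x) = (x + 4)(x + 3)
After multiplying by (x + 4): x + 4
After multiplying by (x + 3): x^2 + 7x + 12

x^2 + 7x + 12


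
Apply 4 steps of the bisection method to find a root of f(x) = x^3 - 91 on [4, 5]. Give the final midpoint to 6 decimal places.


f(x) = x^3 - 91
f(4) = -27 < 0
f(5) = 34 > 0

Step 1: midpoint = (4.000000 + 5.000000)/2 = 4.500000
  f(4.500000) = 0.125000
  f(mid) > 0, so root is in [4.000000, 4.500000]

Step 2: midpoint = (4.000000 + 4.500000)/2 = 4.250000
  f(4.250000) = -14.234375
  f(mid) < 0, so root is in [4.250000, 4.500000]

Step 3: midpoint = (4.250000 + 4.500000)/2 = 4.375000
  f(4.375000) = -7.259766
  f(mid) < 0, so root is in [4.375000, 4.500000]

Step 4: midpoint = (4.375000 + 4.500000)/2 = 4.437500
  f(4.437500) = -3.619385
  f(mid) < 0, so root is in [4.437500, 4.500000]

midpoint = 4.437500


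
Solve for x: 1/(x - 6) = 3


Multiply both sides by (x - 6): 1 = 3(x - 6)
Distribute: 1 = 3x - 18
3x = 1 + 18 = 19
x = 19/3

x = 19/3


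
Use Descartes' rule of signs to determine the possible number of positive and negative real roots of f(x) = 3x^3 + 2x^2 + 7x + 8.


Descartes' rule of signs:

For positive roots, count sign changes in f(x) = 3x^3 + 2x^2 + 7x + 8:
Signs of coefficients: +, +, +, +
Number of sign changes: 0
Possible positive real roots: 0

For negative roots, examine f(-x) = -3x^3 + 2x^2 - 7x + 8:
Signs of coefficients: -, +, -, +
Number of sign changes: 3
Possible negative real roots: 3, 1

Positive roots: 0; Negative roots: 3 or 1


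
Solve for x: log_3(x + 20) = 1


Convert to exponential form: x + 20 = 3^1 = 3
x = 3 - 20 = -17
Check: log_3(-17 + 20) = log_3(3) = log_3(3) = 1 ✓

x = -17


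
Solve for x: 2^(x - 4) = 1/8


Express both sides with the same base.
1/8 = 2^(-3)
Since the bases match, equate exponents: x - 4 = -3
So x = -3 - (-4) = 1

x = 1


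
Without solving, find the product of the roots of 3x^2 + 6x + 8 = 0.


By Vieta's formulas for ax^2 + bx + c = 0:
  Sum of roots = -b/a
  Product of roots = c/a

Here a = 3, b = 6, c = 8
Sum = -(6)/3 = -2
Product = 8/3 = 8/3

Product = 8/3


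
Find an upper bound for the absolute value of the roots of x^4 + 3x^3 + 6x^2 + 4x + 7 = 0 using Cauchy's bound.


Cauchy's bound: all roots r satisfy |r| <= 1 + max(|a_i/a_n|) for i = 0,...,n-1
where a_n is the leading coefficient.

Coefficients: [1, 3, 6, 4, 7]
Leading coefficient a_n = 1
Ratios |a_i/a_n|: 3, 6, 4, 7
Maximum ratio: 7
Cauchy's bound: |r| <= 1 + 7 = 8

Upper bound = 8


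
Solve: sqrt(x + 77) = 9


Square both sides: x + 77 = 9^2 = 81
x = 81 - 77 = 4
x = 4
Check: sqrt(1*4 + 77) = sqrt(81) = 9 ✓

x = 4


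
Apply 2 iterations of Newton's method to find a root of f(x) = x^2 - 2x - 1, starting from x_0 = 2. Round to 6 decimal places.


Newton's method: x_(n+1) = x_n - f(x_n)/f'(x_n)
f(x) = x^2 - 2x - 1
f'(x) = 2x - 2

Iteration 1:
  f(2.000000) = -1.000000
  f'(2.000000) = 2.000000
  x_1 = 2.000000 - (-1.000000)/(2.000000) = 2.500000

Iteration 2:
  f(2.500000) = 0.250000
  f'(2.500000) = 3.000000
  x_2 = 2.500000 - (0.250000)/(3.000000) = 2.416667

x_2 = 2.416667


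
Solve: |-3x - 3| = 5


An absolute value equation |expr| = 5 gives two cases:
Case 1: -3x - 3 = 5
  -3x = 8, so x = -8/3
Case 2: -3x - 3 = -5
  -3x = -2, so x = 2/3

x = -8/3, x = 2/3


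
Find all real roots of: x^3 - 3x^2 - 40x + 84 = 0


Let p(x) = x^3 - 3x^2 - 40x + 84. By the rational root theorem (leading coefficient 1), any rational root is an integer divisor of 84: try ±1, ±2, ... in turn.
Test x = 1: value = 42 ≠ 0.
Test x = -1: value = 120 ≠ 0.
Test x = 2: value = 0 ✓, so (x - 2) is a factor.
Synthetic division by (x - 2): bring down 1; 1(2) - 3 = -1; (-1)(2) - 40 = -42; (-42)(2) + 84 = 0 → quotient x^2 - x - 42, remainder 0.
Solve the quadratic x^2 - x - 42 = 0: discriminant = (-1)^2 - 4(1)(-42) = 1 + 168 = 169.
sqrt(169) = 13, so x = (1 ± 13)/2: x = 7 or x = -6.

x = -6, x = 2, x = 7


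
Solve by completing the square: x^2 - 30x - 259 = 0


Start: x^2 - 30x - 259 = 0
Move constant: x^2 - 30x = 259
Half of -30 is -15, squared is 225
Add 225 to both sides: x^2 - 30x + 225 = 484
(x - 15)^2 = 484
x - 15 = ±22
x = 15 + 22 = 37 or x = 15 - 22 = -7

x = -7, x = 37


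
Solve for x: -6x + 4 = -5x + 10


Starting with: -6x + 4 = -5x + 10
Move all x terms to left: (-6 + 5)x = 10 - 4
Simplify: -x = 6
Divide both sides by -1: x = -6

x = -6


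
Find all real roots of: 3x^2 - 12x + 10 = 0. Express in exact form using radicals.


Using the quadratic formula: x = (-b ± sqrt(b^2 - 4ac)) / (2a)
Here a = 3, b = -12, c = 10
Discriminant = b^2 - 4ac = (-12)^2 - 4(3)(10) = 144 - 120 = 24
Since discriminant = 24 > 0, there are two real roots.
x = (12 ± 2*sqrt(6)) / 6
Simplifying: x = (6 ± sqrt(6)) / 3
Numerically: x ≈ 2.8165 or x ≈ 1.1835

x = (6 + sqrt(6)) / 3 or x = (6 - sqrt(6)) / 3


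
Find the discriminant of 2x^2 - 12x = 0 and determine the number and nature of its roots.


For ax^2 + bx + c = 0, discriminant D = b^2 - 4ac
Here a = 2, b = -12, c = 0
D = (-12)^2 - 4(2)(0) = 144 - 0 = 144

D = 144 > 0 and is a perfect square (sqrt = 12)
The equation has 2 distinct real rational roots.

Discriminant = 144, 2 distinct real rational roots


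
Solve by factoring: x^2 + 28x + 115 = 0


We need two numbers that multiply to 115 and add to 28.
Those numbers are 5 and 23 (since 5 * 23 = 115 and 5 + 23 = 28).
So x^2 + 28x + 115 = (x + 5)(x + 23) = 0
Setting each factor to zero: x = -5 or x = -23

x = -23, x = -5


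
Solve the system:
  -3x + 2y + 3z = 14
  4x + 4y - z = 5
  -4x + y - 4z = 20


Using Cramer's rule. Expand each determinant along the first row.
D  = (-3)*[4*(-4) - (-1)*1] - 2*[4*(-4) - (-1)*(-4)] + 3*[4*1 - 4*(-4)]
  = (-3)*(-15) - 2*(-20) + 3*(20) = 145
Dx = 14*[4*(-4) - (-1)*1] - 2*[5*(-4) - (-1)*20] + 3*[5*1 - 4*20]
  = 14*(-15) - 2*(0) + 3*(-75) = -435
Dy = (-3)*[5*(-4) - (-1)*20] - 14*[4*(-4) - (-1)*(-4)] + 3*[4*20 - 5*(-4)]
  = (-3)*(0) - 14*(-20) + 3*(100) = 580
Dz = (-3)*[4*20 - 5*1] - 2*[4*20 - 5*(-4)] + 14*[4*1 - 4*(-4)]
  = (-3)*(75) - 2*(100) + 14*(20) = -145
x = Dx/D = -435/145 = -3, y = Dy/D = 580/145 = 4, z = Dz/D = -145/145 = -1
Check eq1: (-3)(-3) + (2)(4) + (3)(-1) = 14 = 14 ✓
Check eq2: (4)(-3) + (4)(4) + (-1)(-1) = 5 = 5 ✓
Check eq3: (-4)(-3) + (1)(4) + (-4)(-1) = 20 = 20 ✓

x = -3, y = 4, z = -1


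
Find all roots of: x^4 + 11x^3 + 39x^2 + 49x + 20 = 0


Let p(x) = x^4 + 11x^3 + 39x^2 + 49x + 20. By the rational root theorem (leading coefficient 1), any rational root is an integer divisor of 20: try ±1, ±2, ... in turn.
Test x = 1: value = 120 ≠ 0.
Test x = -1: value = 0 ✓, so (x + 1) is a factor.
Synthetic division by (x + 1): bring down 1; 1(-1) + 11 = 10; 10(-1) + 39 = 29; 29(-1) + 49 = 20; 20(-1) + 20 = 0 → quotient x^3 + 10x^2 + 29x + 20, remainder 0.
Continue with the quotient x^3 + 10x^2 + 29x + 20 (candidates must divide 20; re-test x = -1 first in case it repeats).
Test x = -1: value = 0 ✓, so (x + 1) is a factor.
Synthetic division by (x + 1): bring down 1; 1(-1) + 10 = 9; 9(-1) + 29 = 20; 20(-1) + 20 = 0 → quotient x^2 + 9x + 20, remainder 0.
Solve the quadratic x^2 + 9x + 20 = 0: discriminant = 9^2 - 4(1)(20) = 81 - 80 = 1.
sqrt(1) = 1, so x = (-9 ± 1)/2: x = -4 or x = -5.
Collecting all roots found:

x = -5, x = -4, x = -1 (multiplicity 2)


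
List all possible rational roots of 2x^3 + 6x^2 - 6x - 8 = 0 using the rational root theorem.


Rational root theorem: possible roots are ±p/q where:
  p divides the constant term (-8): p ∈ {1, 2, 4, 8}
  q divides the leading coefficient (2): q ∈ {1, 2}

All possible rational roots: -8, -4, -2, -1, -1/2, 1/2, 1, 2, 4, 8

-8, -4, -2, -1, -1/2, 1/2, 1, 2, 4, 8


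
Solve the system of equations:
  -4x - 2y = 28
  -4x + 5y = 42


Using Cramer's rule:
Determinant D = (-4)(5) - (-4)(-2) = -20 - 8 = -28
Dx = (28)(5) - (42)(-2) = 140 + 84 = 224
Dy = (-4)(42) - (-4)(28) = -168 + 112 = -56
x = Dx/D = 224/-28 = -8
y = Dy/D = -56/-28 = 2

x = -8, y = 2


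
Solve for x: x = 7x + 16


Starting with: x = 7x + 16
Move all x terms to left: (1 - 7)x = 16 - 0
Simplify: -6x = 16
Divide both sides by -6: x = -8/3

x = -8/3


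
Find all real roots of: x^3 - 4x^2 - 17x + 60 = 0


Let p(x) = x^3 - 4x^2 - 17x + 60. By the rational root theorem (leading coefficient 1), any rational root is an integer divisor of 60: try ±1, ±2, ... in turn.
Test x = 1: value = 40 ≠ 0.
Test x = -1: value = 72 ≠ 0.
Test x = 2: value = 18 ≠ 0.
Test x = -2: value = 70 ≠ 0.
Test x = 3: value = 0 ✓, so (x - 3) is a factor.
Synthetic division by (x - 3): bring down 1; 1(3) - 4 = -1; (-1)(3) - 17 = -20; (-20)(3) + 60 = 0 → quotient x^2 - x - 20, remainder 0.
Solve the quadratic x^2 - x - 20 = 0: discriminant = (-1)^2 - 4(1)(-20) = 1 + 80 = 81.
sqrt(81) = 9, so x = (1 ± 9)/2: x = 5 or x = -4.

x = -4, x = 3, x = 5


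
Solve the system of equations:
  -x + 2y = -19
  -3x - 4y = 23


Using Cramer's rule:
Determinant D = (-1)(-4) - (-3)(2) = 4 + 6 = 10
Dx = (-19)(-4) - (23)(2) = 76 - 46 = 30
Dy = (-1)(23) - (-3)(-19) = -23 - 57 = -80
x = Dx/D = 30/10 = 3
y = Dy/D = -80/10 = -8

x = 3, y = -8


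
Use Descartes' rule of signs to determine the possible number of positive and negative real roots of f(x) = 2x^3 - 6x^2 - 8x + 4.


Descartes' rule of signs:

For positive roots, count sign changes in f(x) = 2x^3 - 6x^2 - 8x + 4:
Signs of coefficients: +, -, -, +
Number of sign changes: 2
Possible positive real roots: 2, 0

For negative roots, examine f(-x) = -2x^3 - 6x^2 + 8x + 4:
Signs of coefficients: -, -, +, +
Number of sign changes: 1
Possible negative real roots: 1

Positive roots: 2 or 0; Negative roots: 1


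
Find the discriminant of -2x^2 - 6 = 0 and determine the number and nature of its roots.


For ax^2 + bx + c = 0, discriminant D = b^2 - 4ac
Here a = -2, b = 0, c = -6
D = (0)^2 - 4(-2)(-6) = 0 - 48 = -48

D = -48 < 0
The equation has no real roots (2 complex conjugate roots).

Discriminant = -48, no real roots (2 complex conjugate roots)


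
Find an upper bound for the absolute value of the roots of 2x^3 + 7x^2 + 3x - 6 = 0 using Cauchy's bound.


Cauchy's bound: all roots r satisfy |r| <= 1 + max(|a_i/a_n|) for i = 0,...,n-1
where a_n is the leading coefficient.

Coefficients: [2, 7, 3, -6]
Leading coefficient a_n = 2
Ratios |a_i/a_n|: 7/2, 3/2, 3
Maximum ratio: 7/2
Cauchy's bound: |r| <= 1 + 7/2 = 9/2

Upper bound = 9/2


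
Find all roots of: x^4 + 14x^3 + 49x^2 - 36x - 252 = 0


Let p(x) = x^4 + 14x^3 + 49x^2 - 36x - 252. By the rational root theorem (leading coefficient 1), any rational root is an integer divisor of 252: try ±1, ±2, ... in turn.
Test x = 1: value = -224 ≠ 0.
Test x = -1: value = -180 ≠ 0.
Test x = 2: value = 0 ✓, so (x - 2) is a factor.
Synthetic division by (x - 2): bring down 1; 1(2) + 14 = 16; 16(2) + 49 = 81; 81(2) - 36 = 126; 126(2) - 252 = 0 → quotient x^3 + 16x^2 + 81x + 126, remainder 0.
Continue with the quotient x^3 + 16x^2 + 81x + 126 (candidates must divide 126; re-test x = 2 first in case it repeats).
Test x = 2: value = 360 ≠ 0.
Test x = -2: value = 20 ≠ 0.
Test x = 3: value = 540 ≠ 0.
Test x = -3: value = 0 ✓, so (x + 3) is a factor.
Synthetic division by (x + 3): bring down 1; 1(-3) + 16 = 13; 13(-3) + 81 = 42; 42(-3) + 126 = 0 → quotient x^2 + 13x + 42, remainder 0.
Solve the quadratic x^2 + 13x + 42 = 0: discriminant = 13^2 - 4(1)(42) = 169 - 168 = 1.
sqrt(1) = 1, so x = (-13 ± 1)/2: x = -6 or x = -7.
Collecting all roots found:

x = -7, x = -6, x = -3, x = 2


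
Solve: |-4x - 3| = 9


An absolute value equation |expr| = 9 gives two cases:
Case 1: -4x - 3 = 9
  -4x = 12, so x = -3
Case 2: -4x - 3 = -9
  -4x = -6, so x = 3/2

x = -3, x = 3/2


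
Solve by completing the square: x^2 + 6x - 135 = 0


Start: x^2 + 6x - 135 = 0
Move constant: x^2 + 6x = 135
Half of 6 is 3, squared is 9
Add 9 to both sides: x^2 + 6x + 9 = 144
(x + 3)^2 = 144
x + 3 = ±12
x = -3 + 12 = 9 or x = -3 - 12 = -15

x = -15, x = 9


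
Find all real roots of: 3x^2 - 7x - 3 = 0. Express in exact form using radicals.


Using the quadratic formula: x = (-b ± sqrt(b^2 - 4ac)) / (2a)
Here a = 3, b = -7, c = -3
Discriminant = b^2 - 4ac = (-7)^2 - 4(3)(-3) = 49 + 36 = 85
Since discriminant = 85 > 0, there are two real roots.
x = (7 ± sqrt(85)) / 6
Numerically: x ≈ 2.7033 or x ≈ -0.3699

x = (7 + sqrt(85)) / 6 or x = (7 - sqrt(85)) / 6


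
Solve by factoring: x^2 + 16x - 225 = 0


We need two numbers that multiply to -225 and add to 16.
Those numbers are 25 and -9 (since 25 * (-9) = -225 and 25 + (-9) = 16).
So x^2 + 16x - 225 = (x + 25)(x - 9) = 0
Setting each factor to zero: x = -25 or x = 9

x = -25, x = 9


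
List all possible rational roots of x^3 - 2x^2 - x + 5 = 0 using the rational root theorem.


Rational root theorem: possible roots are ±p/q where:
  p divides the constant term (5): p ∈ {1, 5}
  q divides the leading coefficient (1): q ∈ {1}

All possible rational roots: -5, -1, 1, 5

-5, -1, 1, 5


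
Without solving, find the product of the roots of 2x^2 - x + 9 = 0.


By Vieta's formulas for ax^2 + bx + c = 0:
  Sum of roots = -b/a
  Product of roots = c/a

Here a = 2, b = -1, c = 9
Sum = -(-1)/2 = 1/2
Product = 9/2 = 9/2

Product = 9/2


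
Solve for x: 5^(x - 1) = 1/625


Express both sides with the same base.
1/625 = 5^(-4)
Since the bases match, equate exponents: x - 1 = -4
So x = -4 - (-1) = -3

x = -3


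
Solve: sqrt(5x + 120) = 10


Square both sides: 5x + 120 = 10^2 = 100
5x = 100 - 120 = -20
x = -4
Check: sqrt(5*(-4) + 120) = sqrt(100) = 10 ✓

x = -4


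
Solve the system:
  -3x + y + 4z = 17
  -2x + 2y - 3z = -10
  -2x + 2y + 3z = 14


Using Cramer's rule. Expand each determinant along the first row.
D  = (-3)*[2*3 - (-3)*2] - 1*[(-2)*3 - (-3)*(-2)] + 4*[(-2)*2 - 2*(-2)]
  = (-3)*(12) - 1*(-12) + 4*(0) = -24
Dx = 17*[2*3 - (-3)*2] - 1*[(-10)*3 - (-3)*14] + 4*[(-10)*2 - 2*14]
  = 17*(12) - 1*(12) + 4*(-48) = 0
Dy = (-3)*[(-10)*3 - (-3)*14] - 17*[(-2)*3 - (-3)*(-2)] + 4*[(-2)*14 - (-10)*(-2)]
  = (-3)*(12) - 17*(-12) + 4*(-48) = -24
Dz = (-3)*[2*14 - (-10)*2] - 1*[(-2)*14 - (-10)*(-2)] + 17*[(-2)*2 - 2*(-2)]
  = (-3)*(48) - 1*(-48) + 17*(0) = -96
x = Dx/D = 0/-24 = 0, y = Dy/D = -24/-24 = 1, z = Dz/D = -96/-24 = 4
Check eq1: (-3)(0) + (1)(1) + (4)(4) = 17 = 17 ✓
Check eq2: (-2)(0) + (2)(1) + (-3)(4) = -10 = -10 ✓
Check eq3: (-2)(0) + (2)(1) + (3)(4) = 14 = 14 ✓

x = 0, y = 1, z = 4


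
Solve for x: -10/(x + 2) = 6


Multiply both sides by (x + 2): -10 = 6(x + 2)
Distribute: -10 = 6x + 12
6x = -10 - 12 = -22
x = -11/3

x = -11/3


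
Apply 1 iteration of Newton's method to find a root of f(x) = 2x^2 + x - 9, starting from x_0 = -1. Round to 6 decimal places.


Newton's method: x_(n+1) = x_n - f(x_n)/f'(x_n)
f(x) = 2x^2 + x - 9
f'(x) = 4x + 1

Iteration 1:
  f(-1.000000) = -8.000000
  f'(-1.000000) = -3.000000
  x_1 = -1.000000 - (-8.000000)/(-3.000000) = -3.666667

x_1 = -3.666667


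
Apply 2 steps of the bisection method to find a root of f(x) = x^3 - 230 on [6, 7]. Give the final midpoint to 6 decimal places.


f(x) = x^3 - 230
f(6) = -14 < 0
f(7) = 113 > 0

Step 1: midpoint = (6.000000 + 7.000000)/2 = 6.500000
  f(6.500000) = 44.625000
  f(mid) > 0, so root is in [6.000000, 6.500000]

Step 2: midpoint = (6.000000 + 6.500000)/2 = 6.250000
  f(6.250000) = 14.140625
  f(mid) > 0, so root is in [6.000000, 6.250000]

midpoint = 6.250000


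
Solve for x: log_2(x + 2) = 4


Convert to exponential form: x + 2 = 2^4 = 16
x = 16 - 2 = 14
Check: log_2(14 + 2) = log_2(16) = log_2(16) = 4 ✓

x = 14


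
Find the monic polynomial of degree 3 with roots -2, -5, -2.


A monic polynomial with roots -2, -5, -2 is:
p(x) = (x + 2)(x + 5)(x + 2)
After multiplying by (x + 2): x + 2
After multiplying by (x + 5): x^2 + 7x + 10
After multiplying by (x + 2): x^3 + 9x^2 + 24x + 20

x^3 + 9x^2 + 24x + 20


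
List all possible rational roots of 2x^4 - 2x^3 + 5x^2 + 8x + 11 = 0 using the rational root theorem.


Rational root theorem: possible roots are ±p/q where:
  p divides the constant term (11): p ∈ {1, 11}
  q divides the leading coefficient (2): q ∈ {1, 2}

All possible rational roots: -11, -11/2, -1, -1/2, 1/2, 1, 11/2, 11

-11, -11/2, -1, -1/2, 1/2, 1, 11/2, 11


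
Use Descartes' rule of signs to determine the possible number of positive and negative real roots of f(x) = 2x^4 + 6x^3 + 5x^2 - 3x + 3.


Descartes' rule of signs:

For positive roots, count sign changes in f(x) = 2x^4 + 6x^3 + 5x^2 - 3x + 3:
Signs of coefficients: +, +, +, -, +
Number of sign changes: 2
Possible positive real roots: 2, 0

For negative roots, examine f(-x) = 2x^4 - 6x^3 + 5x^2 + 3x + 3:
Signs of coefficients: +, -, +, +, +
Number of sign changes: 2
Possible negative real roots: 2, 0

Positive roots: 2 or 0; Negative roots: 2 or 0


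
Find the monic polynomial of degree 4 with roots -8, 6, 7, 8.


A monic polynomial with roots -8, 6, 7, 8 is:
p(x) = (x + 8)(x - 6)(x - 7)(x - 8)
After multiplying by (x + 8): x + 8
After multiplying by (x - 6): x^2 + 2x - 48
After multiplying by (x - 7): x^3 - 5x^2 - 62x + 336
After multiplying by (x - 8): x^4 - 13x^3 - 22x^2 + 832x - 2688

x^4 - 13x^3 - 22x^2 + 832x - 2688


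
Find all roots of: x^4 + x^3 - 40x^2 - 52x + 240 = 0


Let p(x) = x^4 + x^3 - 40x^2 - 52x + 240. By the rational root theorem (leading coefficient 1), any rational root is an integer divisor of 240: try ±1, ±2, ... in turn.
Test x = 1: value = 150 ≠ 0.
Test x = -1: value = 252 ≠ 0.
Test x = 2: value = 0 ✓, so (x - 2) is a factor.
Synthetic division by (x - 2): bring down 1; 1(2) + 1 = 3; 3(2) - 40 = -34; (-34)(2) - 52 = -120; (-120)(2) + 240 = 0 → quotient x^3 + 3x^2 - 34x - 120, remainder 0.
Continue with the quotient x^3 + 3x^2 - 34x - 120 (candidates must divide 120; re-test x = 2 first in case it repeats).
Test x = 2: value = -168 ≠ 0.
Test x = -2: value = -48 ≠ 0.
Test x = 3: value = -168 ≠ 0.
Test x = -3: value = -18 ≠ 0.
Test x = 4: value = -144 ≠ 0.
Test x = -4: value = 0 ✓, so (x + 4) is a factor.
Synthetic division by (x + 4): bring down 1; 1(-4) + 3 = -1; (-1)(-4) - 34 = -30; (-30)(-4) - 120 = 0 → quotient x^2 - x - 30, remainder 0.
Solve the quadratic x^2 - x - 30 = 0: discriminant = (-1)^2 - 4(1)(-30) = 1 + 120 = 121.
sqrt(121) = 11, so x = (1 ± 11)/2: x = 6 or x = -5.
Collecting all roots found:

x = -5, x = -4, x = 2, x = 6


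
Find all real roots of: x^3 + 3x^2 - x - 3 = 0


Let p(x) = x^3 + 3x^2 - x - 3. By the rational root theorem (leading coefficient 1), any rational root is an integer divisor of 3: try ±1, ±2, ... in turn.
Test x = 1: value = 0 ✓, so (x - 1) is a factor.
Synthetic division by (x - 1): bring down 1; 1(1) + 3 = 4; 4(1) - 1 = 3; 3(1) - 3 = 0 → quotient x^2 + 4x + 3, remainder 0.
Solve the quadratic x^2 + 4x + 3 = 0: discriminant = 4^2 - 4(1)(3) = 16 - 12 = 4.
sqrt(4) = 2, so x = (-4 ± 2)/2: x = -1 or x = -3.

x = -3, x = -1, x = 1


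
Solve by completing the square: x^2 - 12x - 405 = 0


Start: x^2 - 12x - 405 = 0
Move constant: x^2 - 12x = 405
Half of -12 is -6, squared is 36
Add 36 to both sides: x^2 - 12x + 36 = 441
(x - 6)^2 = 441
x - 6 = ±21
x = 6 + 21 = 27 or x = 6 - 21 = -15

x = -15, x = 27


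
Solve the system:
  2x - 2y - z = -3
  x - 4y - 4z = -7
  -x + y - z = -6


Using Cramer's rule. Expand each determinant along the first row.
D  = 2*[(-4)*(-1) - (-4)*1] - (-2)*[1*(-1) - (-4)*(-1)] + (-1)*[1*1 - (-4)*(-1)]
  = 2*(8) - (-2)*(-5) + (-1)*(-3) = 9
Dx = (-3)*[(-4)*(-1) - (-4)*1] - (-2)*[(-7)*(-1) - (-4)*(-6)] + (-1)*[(-7)*1 - (-4)*(-6)]
  = (-3)*(8) - (-2)*(-17) + (-1)*(-31) = -27
Dy = 2*[(-7)*(-1) - (-4)*(-6)] - (-3)*[1*(-1) - (-4)*(-1)] + (-1)*[1*(-6) - (-7)*(-1)]
  = 2*(-17) - (-3)*(-5) + (-1)*(-13) = -36
Dz = 2*[(-4)*(-6) - (-7)*1] - (-2)*[1*(-6) - (-7)*(-1)] + (-3)*[1*1 - (-4)*(-1)]
  = 2*(31) - (-2)*(-13) + (-3)*(-3) = 45
x = Dx/D = -27/9 = -3, y = Dy/D = -36/9 = -4, z = Dz/D = 45/9 = 5
Check eq1: (2)(-3) + (-2)(-4) + (-1)(5) = -3 = -3 ✓
Check eq2: (1)(-3) + (-4)(-4) + (-4)(5) = -7 = -7 ✓
Check eq3: (-1)(-3) + (1)(-4) + (-1)(5) = -6 = -6 ✓

x = -3, y = -4, z = 5


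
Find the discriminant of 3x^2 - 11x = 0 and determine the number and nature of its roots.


For ax^2 + bx + c = 0, discriminant D = b^2 - 4ac
Here a = 3, b = -11, c = 0
D = (-11)^2 - 4(3)(0) = 121 - 0 = 121

D = 121 > 0 and is a perfect square (sqrt = 11)
The equation has 2 distinct real rational roots.

Discriminant = 121, 2 distinct real rational roots


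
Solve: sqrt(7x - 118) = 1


Square both sides: 7x - 118 = 1^2 = 1
7x = 1 + 118 = 119
x = 17
Check: sqrt(7*17 - 118) = sqrt(1) = 1 ✓

x = 17


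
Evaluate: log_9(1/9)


We need the exponent such that 9^? = 1/9
9^(-1) = 1/9^1 = 1/9
Therefore log_9(1/9) = -1

-1


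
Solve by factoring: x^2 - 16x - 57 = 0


We need two numbers that multiply to -57 and add to -16.
Those numbers are 3 and -19 (since 3 * (-19) = -57 and 3 + (-19) = -16).
So x^2 - 16x - 57 = (x + 3)(x - 19) = 0
Setting each factor to zero: x = -3 or x = 19

x = -3, x = 19


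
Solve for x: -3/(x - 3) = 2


Multiply both sides by (x - 3): -3 = 2(x - 3)
Distribute: -3 = 2x - 6
2x = -3 + 6 = 3
x = 3/2

x = 3/2


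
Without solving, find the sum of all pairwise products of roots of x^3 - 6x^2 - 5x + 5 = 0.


By Vieta's formulas for x^3 + bx^2 + cx + d = 0:
  r1 + r2 + r3 = -b/a = 6
  r1*r2 + r1*r3 + r2*r3 = c/a = -5
  r1*r2*r3 = -d/a = -5


Sum of pairwise products = -5


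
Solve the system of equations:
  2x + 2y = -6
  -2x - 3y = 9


Using Cramer's rule:
Determinant D = (2)(-3) - (-2)(2) = -6 + 4 = -2
Dx = (-6)(-3) - (9)(2) = 18 - 18 = 0
Dy = (2)(9) - (-2)(-6) = 18 - 12 = 6
x = Dx/D = 0/-2 = 0
y = Dy/D = 6/-2 = -3

x = 0, y = -3


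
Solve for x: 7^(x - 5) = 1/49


Express both sides with the same base.
1/49 = 7^(-2)
Since the bases match, equate exponents: x - 5 = -2
So x = -2 - (-5) = 3

x = 3


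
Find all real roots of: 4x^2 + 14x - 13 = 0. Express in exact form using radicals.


Using the quadratic formula: x = (-b ± sqrt(b^2 - 4ac)) / (2a)
Here a = 4, b = 14, c = -13
Discriminant = b^2 - 4ac = 14^2 - 4(4)(-13) = 196 + 208 = 404
Since discriminant = 404 > 0, there are two real roots.
x = (-14 ± 2*sqrt(101)) / 8
Simplifying: x = (-7 ± sqrt(101)) / 4
Numerically: x ≈ 0.7625 or x ≈ -4.2625

x = (-7 + sqrt(101)) / 4 or x = (-7 - sqrt(101)) / 4


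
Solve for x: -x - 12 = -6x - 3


Starting with: -x - 12 = -6x - 3
Move all x terms to left: (-1 + 6)x = -3 + 12
Simplify: 5x = 9
Divide both sides by 5: x = 9/5

x = 9/5


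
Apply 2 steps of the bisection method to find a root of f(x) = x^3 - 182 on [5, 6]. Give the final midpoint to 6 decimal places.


f(x) = x^3 - 182
f(5) = -57 < 0
f(6) = 34 > 0

Step 1: midpoint = (5.000000 + 6.000000)/2 = 5.500000
  f(5.500000) = -15.625000
  f(mid) < 0, so root is in [5.500000, 6.000000]

Step 2: midpoint = (5.500000 + 6.000000)/2 = 5.750000
  f(5.750000) = 8.109375
  f(mid) > 0, so root is in [5.500000, 5.750000]

midpoint = 5.750000


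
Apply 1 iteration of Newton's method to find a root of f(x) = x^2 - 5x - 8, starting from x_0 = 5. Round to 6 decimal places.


Newton's method: x_(n+1) = x_n - f(x_n)/f'(x_n)
f(x) = x^2 - 5x - 8
f'(x) = 2x - 5

Iteration 1:
  f(5.000000) = -8.000000
  f'(5.000000) = 5.000000
  x_1 = 5.000000 - (-8.000000)/(5.000000) = 6.600000

x_1 = 6.600000


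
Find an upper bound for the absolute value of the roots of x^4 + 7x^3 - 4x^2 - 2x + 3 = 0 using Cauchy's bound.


Cauchy's bound: all roots r satisfy |r| <= 1 + max(|a_i/a_n|) for i = 0,...,n-1
where a_n is the leading coefficient.

Coefficients: [1, 7, -4, -2, 3]
Leading coefficient a_n = 1
Ratios |a_i/a_n|: 7, 4, 2, 3
Maximum ratio: 7
Cauchy's bound: |r| <= 1 + 7 = 8

Upper bound = 8


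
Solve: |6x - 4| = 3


An absolute value equation |expr| = 3 gives two cases:
Case 1: 6x - 4 = 3
  6x = 7, so x = 7/6
Case 2: 6x - 4 = -3
  6x = 1, so x = 1/6

x = 1/6, x = 7/6


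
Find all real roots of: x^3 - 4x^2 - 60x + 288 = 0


Let p(x) = x^3 - 4x^2 - 60x + 288. By the rational root theorem (leading coefficient 1), any rational root is an integer divisor of 288: try ±1, ±2, ... in turn.
Test x = 1: value = 225 ≠ 0.
Test x = -1: value = 343 ≠ 0.
Test x = 2: value = 160 ≠ 0.
Test x = -2: value = 384 ≠ 0.
Test x = 3: value = 99 ≠ 0.
Test x = -3: value = 405 ≠ 0.
Test x = 4: value = 48 ≠ 0.
Test x = -4: value = 400 ≠ 0.
Test x = 6: value = 0 ✓, so (x - 6) is a factor.
Synthetic division by (x - 6): bring down 1; 1(6) - 4 = 2; 2(6) - 60 = -48; (-48)(6) + 288 = 0 → quotient x^2 + 2x - 48, remainder 0.
Solve the quadratic x^2 + 2x - 48 = 0: discriminant = 2^2 - 4(1)(-48) = 4 + 192 = 196.
sqrt(196) = 14, so x = (-2 ± 14)/2: x = 6 or x = -8.

x = -8, x = 6 (multiplicity 2)


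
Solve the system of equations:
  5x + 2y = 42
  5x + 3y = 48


Using Cramer's rule:
Determinant D = (5)(3) - (5)(2) = 15 - 10 = 5
Dx = (42)(3) - (48)(2) = 126 - 96 = 30
Dy = (5)(48) - (5)(42) = 240 - 210 = 30
x = Dx/D = 30/5 = 6
y = Dy/D = 30/5 = 6

x = 6, y = 6


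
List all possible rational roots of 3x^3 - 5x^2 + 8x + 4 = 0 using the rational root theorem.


Rational root theorem: possible roots are ±p/q where:
  p divides the constant term (4): p ∈ {1, 2, 4}
  q divides the leading coefficient (3): q ∈ {1, 3}

All possible rational roots: -4, -2, -4/3, -1, -2/3, -1/3, 1/3, 2/3, 1, 4/3, 2, 4

-4, -2, -4/3, -1, -2/3, -1/3, 1/3, 2/3, 1, 4/3, 2, 4


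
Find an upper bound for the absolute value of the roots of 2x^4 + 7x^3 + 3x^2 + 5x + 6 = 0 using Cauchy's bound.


Cauchy's bound: all roots r satisfy |r| <= 1 + max(|a_i/a_n|) for i = 0,...,n-1
where a_n is the leading coefficient.

Coefficients: [2, 7, 3, 5, 6]
Leading coefficient a_n = 2
Ratios |a_i/a_n|: 7/2, 3/2, 5/2, 3
Maximum ratio: 7/2
Cauchy's bound: |r| <= 1 + 7/2 = 9/2

Upper bound = 9/2


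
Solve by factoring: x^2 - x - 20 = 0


We need two numbers that multiply to -20 and add to -1.
Those numbers are 4 and -5 (since 4 * (-5) = -20 and 4 + (-5) = -1).
So x^2 - x - 20 = (x + 4)(x - 5) = 0
Setting each factor to zero: x = -4 or x = 5

x = -4, x = 5


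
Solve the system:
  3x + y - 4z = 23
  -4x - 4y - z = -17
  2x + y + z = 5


Using Cramer's rule. Expand each determinant along the first row.
D  = 3*[(-4)*1 - (-1)*1] - 1*[(-4)*1 - (-1)*2] + (-4)*[(-4)*1 - (-4)*2]
  = 3*(-3) - 1*(-2) + (-4)*(4) = -23
Dx = 23*[(-4)*1 - (-1)*1] - 1*[(-17)*1 - (-1)*5] + (-4)*[(-17)*1 - (-4)*5]
  = 23*(-3) - 1*(-12) + (-4)*(3) = -69
Dy = 3*[(-17)*1 - (-1)*5] - 23*[(-4)*1 - (-1)*2] + (-4)*[(-4)*5 - (-17)*2]
  = 3*(-12) - 23*(-2) + (-4)*(14) = -46
Dz = 3*[(-4)*5 - (-17)*1] - 1*[(-4)*5 - (-17)*2] + 23*[(-4)*1 - (-4)*2]
  = 3*(-3) - 1*(14) + 23*(4) = 69
x = Dx/D = -69/-23 = 3, y = Dy/D = -46/-23 = 2, z = Dz/D = 69/-23 = -3
Check eq1: (3)(3) + (1)(2) + (-4)(-3) = 23 = 23 ✓
Check eq2: (-4)(3) + (-4)(2) + (-1)(-3) = -17 = -17 ✓
Check eq3: (2)(3) + (1)(2) + (1)(-3) = 5 = 5 ✓

x = 3, y = 2, z = -3


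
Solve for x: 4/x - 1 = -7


Subtract -1 from both sides: 4/x = -6
Multiply both sides by x: 4 = -6 * x
Divide by -6: x = -2/3

x = -2/3


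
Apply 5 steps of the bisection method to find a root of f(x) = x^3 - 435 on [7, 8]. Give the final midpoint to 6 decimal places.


f(x) = x^3 - 435
f(7) = -92 < 0
f(8) = 77 > 0

Step 1: midpoint = (7.000000 + 8.000000)/2 = 7.500000
  f(7.500000) = -13.125000
  f(mid) < 0, so root is in [7.500000, 8.000000]

Step 2: midpoint = (7.500000 + 8.000000)/2 = 7.750000
  f(7.750000) = 30.484375
  f(mid) > 0, so root is in [7.500000, 7.750000]

Step 3: midpoint = (7.500000 + 7.750000)/2 = 7.625000
  f(7.625000) = 8.322266
  f(mid) > 0, so root is in [7.500000, 7.625000]

Step 4: midpoint = (7.500000 + 7.625000)/2 = 7.562500
  f(7.562500) = -2.489990
  f(mid) < 0, so root is in [7.562500, 7.625000]

Step 5: midpoint = (7.562500 + 7.625000)/2 = 7.593750
  f(7.593750) = 2.893890
  f(mid) > 0, so root is in [7.562500, 7.593750]

midpoint = 7.593750


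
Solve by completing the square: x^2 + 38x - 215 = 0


Start: x^2 + 38x - 215 = 0
Move constant: x^2 + 38x = 215
Half of 38 is 19, squared is 361
Add 361 to both sides: x^2 + 38x + 361 = 576
(x + 19)^2 = 576
x + 19 = ±24
x = -19 + 24 = 5 or x = -19 - 24 = -43

x = -43, x = 5


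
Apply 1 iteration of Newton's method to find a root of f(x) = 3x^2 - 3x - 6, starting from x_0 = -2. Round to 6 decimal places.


Newton's method: x_(n+1) = x_n - f(x_n)/f'(x_n)
f(x) = 3x^2 - 3x - 6
f'(x) = 6x - 3

Iteration 1:
  f(-2.000000) = 12.000000
  f'(-2.000000) = -15.000000
  x_1 = -2.000000 - (12.000000)/(-15.000000) = -1.200000

x_1 = -1.200000


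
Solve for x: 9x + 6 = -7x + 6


Starting with: 9x + 6 = -7x + 6
Move all x terms to left: (9 + 7)x = 6 - 6
Simplify: 16x = 0
Divide both sides by 16: x = 0

x = 0


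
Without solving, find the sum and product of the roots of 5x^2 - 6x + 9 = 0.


By Vieta's formulas for ax^2 + bx + c = 0:
  Sum of roots = -b/a
  Product of roots = c/a

Here a = 5, b = -6, c = 9
Sum = -(-6)/5 = 6/5
Product = 9/5 = 9/5

Sum = 6/5, Product = 9/5


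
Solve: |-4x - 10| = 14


An absolute value equation |expr| = 14 gives two cases:
Case 1: -4x - 10 = 14
  -4x = 24, so x = -6
Case 2: -4x - 10 = -14
  -4x = -4, so x = 1

x = -6, x = 1


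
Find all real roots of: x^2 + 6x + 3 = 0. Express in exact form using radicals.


Using the quadratic formula: x = (-b ± sqrt(b^2 - 4ac)) / (2a)
Here a = 1, b = 6, c = 3
Discriminant = b^2 - 4ac = 6^2 - 4(1)(3) = 36 - 12 = 24
Since discriminant = 24 > 0, there are two real roots.
x = (-6 ± 2*sqrt(6)) / 2
Simplifying: x = -3 ± sqrt(6)
Numerically: x ≈ -0.5505 or x ≈ -5.4495

x = -3 + sqrt(6) or x = -3 - sqrt(6)


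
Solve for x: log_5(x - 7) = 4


Convert to exponential form: x - 7 = 5^4 = 625
x = 625 + 7 = 632
Check: log_5(632 - 7) = log_5(625) = log_5(625) = 4 ✓

x = 632


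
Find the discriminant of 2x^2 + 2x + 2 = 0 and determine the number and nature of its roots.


For ax^2 + bx + c = 0, discriminant D = b^2 - 4ac
Here a = 2, b = 2, c = 2
D = (2)^2 - 4(2)(2) = 4 - 16 = -12

D = -12 < 0
The equation has no real roots (2 complex conjugate roots).

Discriminant = -12, no real roots (2 complex conjugate roots)


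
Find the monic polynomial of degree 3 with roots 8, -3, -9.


A monic polynomial with roots 8, -3, -9 is:
p(x) = (x - 8)(x + 3)(x + 9)
After multiplying by (x - 8): x - 8
After multiplying by (x + 3): x^2 - 5x - 24
After multiplying by (x + 9): x^3 + 4x^2 - 69x - 216

x^3 + 4x^2 - 69x - 216


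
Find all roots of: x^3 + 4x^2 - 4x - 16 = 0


Let p(x) = x^3 + 4x^2 - 4x - 16. By the rational root theorem (leading coefficient 1), any rational root is an integer divisor of 16: try ±1, ±2, ... in turn.
Test x = 1: value = -15 ≠ 0.
Test x = -1: value = -9 ≠ 0.
Test x = 2: value = 0 ✓, so (x - 2) is a factor.
Synthetic division by (x - 2): bring down 1; 1(2) + 4 = 6; 6(2) - 4 = 8; 8(2) - 16 = 0 → quotient x^2 + 6x + 8, remainder 0.
Solve the quadratic x^2 + 6x + 8 = 0: discriminant = 6^2 - 4(1)(8) = 36 - 32 = 4.
sqrt(4) = 2, so x = (-6 ± 2)/2: x = -2 or x = -4.
Collecting all roots found:

x = -4, x = -2, x = 2


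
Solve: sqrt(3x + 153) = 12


Square both sides: 3x + 153 = 12^2 = 144
3x = 144 - 153 = -9
x = -3
Check: sqrt(3*(-3) + 153) = sqrt(144) = 12 ✓

x = -3


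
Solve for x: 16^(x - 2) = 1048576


Express both sides with the same base.
1048576 = 16^5
Since the bases match, equate exponents: x - 2 = 5
So x = 5 - (-2) = 7

x = 7


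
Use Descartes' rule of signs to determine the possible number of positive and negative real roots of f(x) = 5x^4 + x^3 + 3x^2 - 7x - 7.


Descartes' rule of signs:

For positive roots, count sign changes in f(x) = 5x^4 + x^3 + 3x^2 - 7x - 7:
Signs of coefficients: +, +, +, -, -
Number of sign changes: 1
Possible positive real roots: 1

For negative roots, examine f(-x) = 5x^4 - x^3 + 3x^2 + 7x - 7:
Signs of coefficients: +, -, +, +, -
Number of sign changes: 3
Possible negative real roots: 3, 1

Positive roots: 1; Negative roots: 3 or 1


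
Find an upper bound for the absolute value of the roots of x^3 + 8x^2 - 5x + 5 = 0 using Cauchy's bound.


Cauchy's bound: all roots r satisfy |r| <= 1 + max(|a_i/a_n|) for i = 0,...,n-1
where a_n is the leading coefficient.

Coefficients: [1, 8, -5, 5]
Leading coefficient a_n = 1
Ratios |a_i/a_n|: 8, 5, 5
Maximum ratio: 8
Cauchy's bound: |r| <= 1 + 8 = 9

Upper bound = 9
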